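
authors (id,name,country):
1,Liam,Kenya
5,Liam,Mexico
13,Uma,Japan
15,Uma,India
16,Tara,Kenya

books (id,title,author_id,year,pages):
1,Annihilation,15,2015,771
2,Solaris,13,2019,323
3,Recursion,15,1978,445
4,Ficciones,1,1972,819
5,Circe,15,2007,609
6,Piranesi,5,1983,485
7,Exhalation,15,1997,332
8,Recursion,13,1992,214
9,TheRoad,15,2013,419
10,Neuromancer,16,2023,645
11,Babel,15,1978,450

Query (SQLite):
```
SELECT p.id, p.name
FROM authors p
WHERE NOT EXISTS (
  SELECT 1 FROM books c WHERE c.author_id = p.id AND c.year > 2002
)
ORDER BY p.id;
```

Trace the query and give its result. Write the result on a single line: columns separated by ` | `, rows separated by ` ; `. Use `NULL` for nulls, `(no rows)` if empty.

1 | Liam ; 5 | Liam

For each authors row, check whether any books with matching author_id has year > 2002.
Keep rows where that is false.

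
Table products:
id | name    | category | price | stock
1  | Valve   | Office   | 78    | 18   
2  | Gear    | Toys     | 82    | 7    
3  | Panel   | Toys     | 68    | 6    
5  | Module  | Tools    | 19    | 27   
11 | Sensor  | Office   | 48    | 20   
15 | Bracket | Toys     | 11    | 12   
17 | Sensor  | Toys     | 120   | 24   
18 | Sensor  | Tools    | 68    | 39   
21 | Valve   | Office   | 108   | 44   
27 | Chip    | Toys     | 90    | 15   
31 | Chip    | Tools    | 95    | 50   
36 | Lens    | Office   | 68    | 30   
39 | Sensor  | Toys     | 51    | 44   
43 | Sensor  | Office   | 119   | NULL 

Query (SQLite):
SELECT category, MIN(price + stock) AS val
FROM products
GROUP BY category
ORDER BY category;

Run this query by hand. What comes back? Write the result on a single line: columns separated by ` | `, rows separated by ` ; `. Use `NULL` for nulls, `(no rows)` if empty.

Office | 68 ; Tools | 46 ; Toys | 23

For each row compute price + stock.
Group by category; take MIN of the expression per group.
  Office: ids {1, 11, 21, 36, 43} → MIN(price + stock)=68
  Tools: ids {5, 18, 31} → MIN(price + stock)=46
  Toys: ids {2, 3, 15, 17, 27, 39} → MIN(price + stock)=23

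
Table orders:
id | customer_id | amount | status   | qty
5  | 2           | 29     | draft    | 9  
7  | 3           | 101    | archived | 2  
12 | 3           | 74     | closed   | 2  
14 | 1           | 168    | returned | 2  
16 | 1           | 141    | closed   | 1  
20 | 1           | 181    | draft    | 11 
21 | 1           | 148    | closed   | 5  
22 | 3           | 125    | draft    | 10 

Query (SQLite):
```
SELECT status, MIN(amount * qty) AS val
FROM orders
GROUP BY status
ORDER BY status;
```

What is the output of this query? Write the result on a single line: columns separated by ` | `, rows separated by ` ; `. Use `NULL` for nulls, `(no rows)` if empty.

archived | 202 ; closed | 141 ; draft | 261 ; returned | 336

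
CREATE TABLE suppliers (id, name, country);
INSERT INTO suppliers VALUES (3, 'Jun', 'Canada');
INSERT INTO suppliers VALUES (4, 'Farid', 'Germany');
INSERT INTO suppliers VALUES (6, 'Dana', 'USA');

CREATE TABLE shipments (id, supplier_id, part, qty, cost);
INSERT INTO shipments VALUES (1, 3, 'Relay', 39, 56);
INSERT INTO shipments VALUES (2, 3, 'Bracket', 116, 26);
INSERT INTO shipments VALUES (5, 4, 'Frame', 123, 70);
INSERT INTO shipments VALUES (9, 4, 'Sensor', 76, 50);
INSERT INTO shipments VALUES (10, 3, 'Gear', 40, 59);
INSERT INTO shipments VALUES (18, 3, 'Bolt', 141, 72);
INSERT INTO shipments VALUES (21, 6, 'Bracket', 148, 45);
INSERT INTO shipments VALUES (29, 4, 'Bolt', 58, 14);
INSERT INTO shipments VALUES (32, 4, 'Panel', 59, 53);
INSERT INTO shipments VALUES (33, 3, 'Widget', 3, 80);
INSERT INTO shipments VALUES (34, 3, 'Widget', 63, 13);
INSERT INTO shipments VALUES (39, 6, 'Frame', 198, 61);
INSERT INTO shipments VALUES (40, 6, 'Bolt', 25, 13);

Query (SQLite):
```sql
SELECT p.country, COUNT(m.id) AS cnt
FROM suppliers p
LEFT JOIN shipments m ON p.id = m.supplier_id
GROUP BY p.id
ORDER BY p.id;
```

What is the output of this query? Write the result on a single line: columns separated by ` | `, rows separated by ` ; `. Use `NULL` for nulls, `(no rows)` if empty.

Canada | 6 ; Germany | 4 ; USA | 3

LEFT JOIN keeps every suppliers row; unmatched ones get NULL for shipments columns.
Group by suppliers.id and compute COUNT(m.id). COUNT(col) of an all-NULL group is 0.
  3: ids {1, 2, 10, 18, 33, 34} → COUNT(m.id)=6
  4: ids {5, 9, 29, 32} → COUNT(m.id)=4
  6: ids {21, 39, 40} → COUNT(m.id)=3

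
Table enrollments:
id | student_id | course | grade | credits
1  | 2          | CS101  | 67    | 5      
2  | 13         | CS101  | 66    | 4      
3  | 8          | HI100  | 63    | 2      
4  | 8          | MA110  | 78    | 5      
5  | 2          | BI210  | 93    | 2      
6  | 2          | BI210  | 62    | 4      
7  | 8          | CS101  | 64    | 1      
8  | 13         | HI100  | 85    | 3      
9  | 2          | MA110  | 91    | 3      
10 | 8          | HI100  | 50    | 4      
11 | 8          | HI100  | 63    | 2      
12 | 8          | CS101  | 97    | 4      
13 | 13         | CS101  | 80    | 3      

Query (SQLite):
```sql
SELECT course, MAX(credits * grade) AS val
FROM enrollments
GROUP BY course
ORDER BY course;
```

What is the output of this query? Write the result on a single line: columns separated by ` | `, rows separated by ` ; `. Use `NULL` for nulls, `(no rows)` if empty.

BI210 | 248 ; CS101 | 388 ; HI100 | 255 ; MA110 | 390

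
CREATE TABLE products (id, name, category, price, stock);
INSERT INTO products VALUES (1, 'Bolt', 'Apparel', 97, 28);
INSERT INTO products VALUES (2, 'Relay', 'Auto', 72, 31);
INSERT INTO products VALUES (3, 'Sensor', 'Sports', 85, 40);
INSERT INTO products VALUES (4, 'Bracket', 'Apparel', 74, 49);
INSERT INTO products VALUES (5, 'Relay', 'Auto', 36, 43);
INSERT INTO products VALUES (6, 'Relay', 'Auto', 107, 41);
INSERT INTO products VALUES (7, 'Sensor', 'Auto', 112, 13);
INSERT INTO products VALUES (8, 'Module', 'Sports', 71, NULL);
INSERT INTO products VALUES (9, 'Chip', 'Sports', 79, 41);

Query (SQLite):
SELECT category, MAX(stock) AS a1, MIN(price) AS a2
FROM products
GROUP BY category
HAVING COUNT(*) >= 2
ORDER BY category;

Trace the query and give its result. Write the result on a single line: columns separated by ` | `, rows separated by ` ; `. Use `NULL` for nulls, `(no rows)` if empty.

Group products by category.
Per group compute: MAX(stock), MIN(price).
HAVING: drop groups with fewer than 2 rows.
  Apparel: ids {1, 4} → MAX(stock)=49, MIN(price)=74
  Auto: ids {2, 5, 6, 7} → MAX(stock)=43, MIN(price)=36
  Sports: ids {3, 8, 9} → MAX(stock)=41, MIN(price)=71

Apparel | 49 | 74 ; Auto | 43 | 36 ; Sports | 41 | 71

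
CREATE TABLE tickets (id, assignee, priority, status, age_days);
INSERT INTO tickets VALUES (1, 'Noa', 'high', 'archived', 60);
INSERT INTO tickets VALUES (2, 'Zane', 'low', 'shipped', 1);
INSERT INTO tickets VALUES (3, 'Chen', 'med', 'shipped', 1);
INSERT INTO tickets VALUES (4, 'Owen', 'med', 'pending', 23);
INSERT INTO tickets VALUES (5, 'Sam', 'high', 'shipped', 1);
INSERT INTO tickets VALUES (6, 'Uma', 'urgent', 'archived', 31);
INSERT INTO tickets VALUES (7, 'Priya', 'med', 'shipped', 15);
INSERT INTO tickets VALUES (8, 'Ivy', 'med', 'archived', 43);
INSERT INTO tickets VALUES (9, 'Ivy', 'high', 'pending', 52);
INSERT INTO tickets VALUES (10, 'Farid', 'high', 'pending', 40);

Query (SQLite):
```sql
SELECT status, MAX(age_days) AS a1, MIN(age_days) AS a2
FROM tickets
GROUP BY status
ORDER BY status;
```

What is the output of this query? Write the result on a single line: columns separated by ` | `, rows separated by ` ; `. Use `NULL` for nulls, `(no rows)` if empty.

Group tickets by status.
Per group compute: MAX(age_days), MIN(age_days).
  archived: ids {1, 6, 8} → MAX(age_days)=60, MIN(age_days)=31
  pending: ids {4, 9, 10} → MAX(age_days)=52, MIN(age_days)=23
  shipped: ids {2, 3, 5, 7} → MAX(age_days)=15, MIN(age_days)=1

archived | 60 | 31 ; pending | 52 | 23 ; shipped | 15 | 1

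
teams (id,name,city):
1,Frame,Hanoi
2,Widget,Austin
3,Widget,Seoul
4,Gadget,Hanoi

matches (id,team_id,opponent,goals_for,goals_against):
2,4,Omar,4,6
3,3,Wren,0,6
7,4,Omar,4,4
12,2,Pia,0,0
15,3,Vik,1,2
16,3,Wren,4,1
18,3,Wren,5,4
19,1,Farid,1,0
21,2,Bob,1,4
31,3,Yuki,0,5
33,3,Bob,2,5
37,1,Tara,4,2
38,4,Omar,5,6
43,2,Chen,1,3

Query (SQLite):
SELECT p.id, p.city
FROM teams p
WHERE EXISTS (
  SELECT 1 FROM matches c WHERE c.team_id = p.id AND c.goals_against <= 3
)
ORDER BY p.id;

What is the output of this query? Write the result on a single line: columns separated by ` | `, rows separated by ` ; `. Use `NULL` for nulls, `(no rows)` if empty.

1 | Hanoi ; 2 | Austin ; 3 | Seoul

For each teams row, check whether any matches with matching team_id has goals_against <= 3.
Keep rows where that is true.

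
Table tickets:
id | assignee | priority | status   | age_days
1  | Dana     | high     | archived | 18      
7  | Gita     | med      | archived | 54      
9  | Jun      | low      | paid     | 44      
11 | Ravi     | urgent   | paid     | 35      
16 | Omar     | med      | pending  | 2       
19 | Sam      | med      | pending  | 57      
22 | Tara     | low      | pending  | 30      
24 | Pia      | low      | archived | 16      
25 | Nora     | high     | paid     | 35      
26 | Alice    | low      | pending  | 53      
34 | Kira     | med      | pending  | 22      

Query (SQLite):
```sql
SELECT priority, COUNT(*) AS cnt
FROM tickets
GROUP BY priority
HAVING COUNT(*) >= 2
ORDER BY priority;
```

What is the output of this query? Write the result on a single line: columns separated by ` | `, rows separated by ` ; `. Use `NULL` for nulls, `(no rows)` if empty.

high | 2 ; low | 4 ; med | 4

Partition tickets by priority; compute COUNT(*) within each group.
HAVING: keep groups with count ≥ 2.
  high: ids {1, 25} → COUNT(*)=2
  low: ids {9, 22, 24, 26} → COUNT(*)=4
  med: ids {7, 16, 19, 34} → COUNT(*)=4
  urgent: ids {11} → COUNT(*)=1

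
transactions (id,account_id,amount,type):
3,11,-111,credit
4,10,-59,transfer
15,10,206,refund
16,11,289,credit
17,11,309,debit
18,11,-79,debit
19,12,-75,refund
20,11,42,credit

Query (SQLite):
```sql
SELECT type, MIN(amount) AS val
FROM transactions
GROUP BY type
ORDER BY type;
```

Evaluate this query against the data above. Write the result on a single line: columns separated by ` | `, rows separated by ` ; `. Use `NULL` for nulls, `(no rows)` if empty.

Partition transactions by type; compute MIN(amount) within each group.
  credit: ids {3, 16, 20} → MIN(amount)=-111
  debit: ids {17, 18} → MIN(amount)=-79
  refund: ids {15, 19} → MIN(amount)=-75
  transfer: ids {4} → MIN(amount)=-59

credit | -111 ; debit | -79 ; refund | -75 ; transfer | -59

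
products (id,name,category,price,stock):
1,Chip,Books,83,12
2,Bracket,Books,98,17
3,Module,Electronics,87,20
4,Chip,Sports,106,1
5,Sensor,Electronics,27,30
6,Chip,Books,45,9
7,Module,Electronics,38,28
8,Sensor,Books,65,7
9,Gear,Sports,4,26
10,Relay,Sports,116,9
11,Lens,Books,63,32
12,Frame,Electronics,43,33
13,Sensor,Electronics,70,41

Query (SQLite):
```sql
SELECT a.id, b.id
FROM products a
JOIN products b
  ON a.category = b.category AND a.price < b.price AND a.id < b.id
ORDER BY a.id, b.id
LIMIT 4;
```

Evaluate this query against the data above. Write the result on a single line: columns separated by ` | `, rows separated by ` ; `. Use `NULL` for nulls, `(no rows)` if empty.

Pairs (a,b) with same category, a.price < b.price, a.id < b.id.
category groups: Books:{1,2,6,8,11} Electronics:{3,5,7,12,13} Sports:{4,9,10}
Ordered by (a.id, b.id); first 4.

1 | 2 ; 4 | 10 ; 5 | 7 ; 5 | 12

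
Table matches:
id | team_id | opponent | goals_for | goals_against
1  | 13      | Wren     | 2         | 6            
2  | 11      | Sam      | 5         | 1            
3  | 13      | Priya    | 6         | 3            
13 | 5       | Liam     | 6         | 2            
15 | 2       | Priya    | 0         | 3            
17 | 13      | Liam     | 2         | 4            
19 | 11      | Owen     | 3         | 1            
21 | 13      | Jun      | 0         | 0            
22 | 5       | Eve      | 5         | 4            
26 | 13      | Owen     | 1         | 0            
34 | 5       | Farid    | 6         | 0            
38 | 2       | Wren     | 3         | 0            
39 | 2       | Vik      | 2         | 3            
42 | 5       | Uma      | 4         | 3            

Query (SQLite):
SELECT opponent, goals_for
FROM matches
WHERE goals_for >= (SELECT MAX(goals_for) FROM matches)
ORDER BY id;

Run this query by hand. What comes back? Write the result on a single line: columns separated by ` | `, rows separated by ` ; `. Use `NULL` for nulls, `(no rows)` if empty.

Priya | 6 ; Liam | 6 ; Farid | 6

Scalar subquery: MAX(goals_for) over all matches rows = 6.
Keep rows where goals_for >= that value.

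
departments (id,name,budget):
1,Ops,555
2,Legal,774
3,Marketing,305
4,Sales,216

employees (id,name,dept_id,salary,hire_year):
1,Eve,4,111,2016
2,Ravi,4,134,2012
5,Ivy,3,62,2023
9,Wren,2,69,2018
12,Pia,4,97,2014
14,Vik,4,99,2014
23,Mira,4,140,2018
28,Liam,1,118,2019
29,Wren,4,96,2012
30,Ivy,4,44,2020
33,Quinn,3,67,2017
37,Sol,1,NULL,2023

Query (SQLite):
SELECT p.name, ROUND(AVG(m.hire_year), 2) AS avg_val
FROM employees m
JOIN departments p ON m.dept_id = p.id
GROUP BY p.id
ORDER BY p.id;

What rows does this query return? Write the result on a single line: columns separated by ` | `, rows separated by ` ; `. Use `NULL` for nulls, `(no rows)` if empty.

Join each employees row to its departments via dept_id.
Group joined rows by departments.id; compute ROUND(AVG(m.hire_year), 2) per group.
  1: ids {28, 37} → ROUND(AVG(m.hire_year), 2)=2021
  2: ids {9} → ROUND(AVG(m.hire_year), 2)=2018
  3: ids {5, 33} → ROUND(AVG(m.hire_year), 2)=2020
  4: ids {1, 2, 12, 14, 23, 29, 30} → ROUND(AVG(m.hire_year), 2)=2015.14

Ops | 2021 ; Legal | 2018 ; Marketing | 2020 ; Sales | 2015.14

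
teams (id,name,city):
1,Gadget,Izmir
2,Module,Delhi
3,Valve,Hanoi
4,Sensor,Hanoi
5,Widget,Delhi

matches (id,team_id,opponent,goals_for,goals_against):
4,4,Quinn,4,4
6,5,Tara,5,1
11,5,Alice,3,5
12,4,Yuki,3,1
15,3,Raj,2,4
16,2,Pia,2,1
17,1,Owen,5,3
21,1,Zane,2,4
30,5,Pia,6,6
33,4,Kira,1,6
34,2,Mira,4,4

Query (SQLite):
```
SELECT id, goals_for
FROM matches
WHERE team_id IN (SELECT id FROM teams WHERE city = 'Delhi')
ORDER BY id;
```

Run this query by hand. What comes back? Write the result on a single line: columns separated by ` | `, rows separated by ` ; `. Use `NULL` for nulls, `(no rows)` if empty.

Inner query: teams.id where city = 'Delhi'.
Outer: keep matches rows whose team_id is in that set.
Inner query → {2, 5}

6 | 5 ; 11 | 3 ; 16 | 2 ; 30 | 6 ; 34 | 4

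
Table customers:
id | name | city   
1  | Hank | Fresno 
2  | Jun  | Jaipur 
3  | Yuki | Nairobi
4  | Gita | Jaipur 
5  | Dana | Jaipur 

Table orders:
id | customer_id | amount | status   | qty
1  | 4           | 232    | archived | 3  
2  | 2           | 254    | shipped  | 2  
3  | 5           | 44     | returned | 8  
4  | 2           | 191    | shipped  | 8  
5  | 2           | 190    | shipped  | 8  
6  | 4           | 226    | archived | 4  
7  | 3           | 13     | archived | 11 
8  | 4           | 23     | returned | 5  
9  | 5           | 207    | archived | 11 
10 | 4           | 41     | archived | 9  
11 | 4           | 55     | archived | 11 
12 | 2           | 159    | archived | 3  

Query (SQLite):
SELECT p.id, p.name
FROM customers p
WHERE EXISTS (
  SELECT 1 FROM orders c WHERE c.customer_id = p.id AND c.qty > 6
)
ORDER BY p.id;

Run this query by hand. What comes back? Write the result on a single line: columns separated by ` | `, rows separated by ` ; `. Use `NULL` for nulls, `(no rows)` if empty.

2 | Jun ; 3 | Yuki ; 4 | Gita ; 5 | Dana

For each customers row, check whether any orders with matching customer_id has qty > 6.
Keep rows where that is true.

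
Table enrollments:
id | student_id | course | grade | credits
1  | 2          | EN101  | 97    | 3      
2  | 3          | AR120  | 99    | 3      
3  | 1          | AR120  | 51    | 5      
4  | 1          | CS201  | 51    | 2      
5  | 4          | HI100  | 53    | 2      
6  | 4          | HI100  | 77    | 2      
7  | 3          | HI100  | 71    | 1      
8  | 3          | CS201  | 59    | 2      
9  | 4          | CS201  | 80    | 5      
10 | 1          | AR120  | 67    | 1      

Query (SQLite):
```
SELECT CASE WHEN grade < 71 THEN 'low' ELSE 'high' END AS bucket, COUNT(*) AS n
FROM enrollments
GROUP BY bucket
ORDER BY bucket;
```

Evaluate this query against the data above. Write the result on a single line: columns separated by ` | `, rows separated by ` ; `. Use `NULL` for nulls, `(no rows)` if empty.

Bucket rows by grade < 71 → 'low' else 'high'; count each bucket.

high | 5 ; low | 5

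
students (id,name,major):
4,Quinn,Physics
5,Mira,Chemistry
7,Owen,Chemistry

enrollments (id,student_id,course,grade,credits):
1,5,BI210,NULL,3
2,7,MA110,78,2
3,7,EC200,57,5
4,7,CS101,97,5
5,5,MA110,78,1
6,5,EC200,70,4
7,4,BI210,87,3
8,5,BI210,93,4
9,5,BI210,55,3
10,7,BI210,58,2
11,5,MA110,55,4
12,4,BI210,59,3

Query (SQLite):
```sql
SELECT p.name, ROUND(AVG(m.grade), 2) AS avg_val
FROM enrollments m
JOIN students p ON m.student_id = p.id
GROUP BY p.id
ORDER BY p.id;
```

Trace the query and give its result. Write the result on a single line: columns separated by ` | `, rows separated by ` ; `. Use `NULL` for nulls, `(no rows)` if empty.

Join each enrollments row to its students via student_id.
Group joined rows by students.id; compute ROUND(AVG(m.grade), 2) per group.
  4: ids {7, 12} → ROUND(AVG(m.grade), 2)=73
  5: ids {1, 5, 6, 8, 9, 11} → ROUND(AVG(m.grade), 2)=70.2
  7: ids {2, 3, 4, 10} → ROUND(AVG(m.grade), 2)=72.5

Quinn | 73 ; Mira | 70.2 ; Owen | 72.5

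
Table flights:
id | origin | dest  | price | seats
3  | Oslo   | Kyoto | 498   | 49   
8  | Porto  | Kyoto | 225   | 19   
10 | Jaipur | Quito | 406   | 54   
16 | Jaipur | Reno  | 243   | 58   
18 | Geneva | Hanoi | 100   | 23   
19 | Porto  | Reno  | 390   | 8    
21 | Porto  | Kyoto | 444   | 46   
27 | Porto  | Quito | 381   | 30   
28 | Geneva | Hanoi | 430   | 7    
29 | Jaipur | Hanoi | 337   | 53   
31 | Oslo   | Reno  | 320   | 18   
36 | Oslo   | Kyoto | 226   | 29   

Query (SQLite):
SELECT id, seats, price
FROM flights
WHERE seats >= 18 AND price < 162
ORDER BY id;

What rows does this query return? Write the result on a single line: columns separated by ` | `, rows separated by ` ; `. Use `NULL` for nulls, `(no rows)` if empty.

18 | 23 | 100

seats >= 18: ids {3, 8, 10, 16, 18, 21, 27, 29, 31, 36}
price < 162: ids {18}
Combine with AND.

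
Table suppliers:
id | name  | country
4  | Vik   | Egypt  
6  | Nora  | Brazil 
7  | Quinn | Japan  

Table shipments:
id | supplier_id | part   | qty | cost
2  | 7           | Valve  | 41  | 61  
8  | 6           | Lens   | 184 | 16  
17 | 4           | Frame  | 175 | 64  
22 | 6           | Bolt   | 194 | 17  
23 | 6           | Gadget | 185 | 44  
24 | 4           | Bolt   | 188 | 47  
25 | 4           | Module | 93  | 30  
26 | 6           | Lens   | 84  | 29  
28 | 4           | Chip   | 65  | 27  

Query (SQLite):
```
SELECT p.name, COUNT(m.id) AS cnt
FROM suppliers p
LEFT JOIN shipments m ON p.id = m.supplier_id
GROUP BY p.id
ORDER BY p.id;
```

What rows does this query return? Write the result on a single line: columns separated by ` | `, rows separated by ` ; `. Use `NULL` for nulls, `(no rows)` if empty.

LEFT JOIN keeps every suppliers row; unmatched ones get NULL for shipments columns.
Group by suppliers.id and compute COUNT(m.id). COUNT(col) of an all-NULL group is 0.
  4: ids {17, 24, 25, 28} → COUNT(m.id)=4
  6: ids {8, 22, 23, 26} → COUNT(m.id)=4
  7: ids {2} → COUNT(m.id)=1

Vik | 4 ; Nora | 4 ; Quinn | 1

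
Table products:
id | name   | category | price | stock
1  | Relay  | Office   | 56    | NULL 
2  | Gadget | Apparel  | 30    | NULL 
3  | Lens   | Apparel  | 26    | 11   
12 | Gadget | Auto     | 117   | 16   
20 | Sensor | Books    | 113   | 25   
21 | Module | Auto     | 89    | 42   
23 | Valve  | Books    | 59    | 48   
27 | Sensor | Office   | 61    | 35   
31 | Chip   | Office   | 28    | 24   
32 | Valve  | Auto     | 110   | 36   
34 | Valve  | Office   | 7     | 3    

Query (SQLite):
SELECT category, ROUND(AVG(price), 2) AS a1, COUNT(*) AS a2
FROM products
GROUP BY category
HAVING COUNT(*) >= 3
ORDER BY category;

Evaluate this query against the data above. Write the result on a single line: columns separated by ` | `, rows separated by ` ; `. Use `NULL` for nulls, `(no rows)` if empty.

Auto | 105.33 | 3 ; Office | 38 | 4

Group products by category.
Per group compute: ROUND(AVG(price), 2), COUNT(*).
HAVING: drop groups with fewer than 3 rows.
  Apparel: ids {2, 3} → ROUND(AVG(price), 2)=28, COUNT(*)=2
  Auto: ids {12, 21, 32} → ROUND(AVG(price), 2)=105.33, COUNT(*)=3
  Books: ids {20, 23} → ROUND(AVG(price), 2)=86, COUNT(*)=2
  Office: ids {1, 27, 31, 34} → ROUND(AVG(price), 2)=38, COUNT(*)=4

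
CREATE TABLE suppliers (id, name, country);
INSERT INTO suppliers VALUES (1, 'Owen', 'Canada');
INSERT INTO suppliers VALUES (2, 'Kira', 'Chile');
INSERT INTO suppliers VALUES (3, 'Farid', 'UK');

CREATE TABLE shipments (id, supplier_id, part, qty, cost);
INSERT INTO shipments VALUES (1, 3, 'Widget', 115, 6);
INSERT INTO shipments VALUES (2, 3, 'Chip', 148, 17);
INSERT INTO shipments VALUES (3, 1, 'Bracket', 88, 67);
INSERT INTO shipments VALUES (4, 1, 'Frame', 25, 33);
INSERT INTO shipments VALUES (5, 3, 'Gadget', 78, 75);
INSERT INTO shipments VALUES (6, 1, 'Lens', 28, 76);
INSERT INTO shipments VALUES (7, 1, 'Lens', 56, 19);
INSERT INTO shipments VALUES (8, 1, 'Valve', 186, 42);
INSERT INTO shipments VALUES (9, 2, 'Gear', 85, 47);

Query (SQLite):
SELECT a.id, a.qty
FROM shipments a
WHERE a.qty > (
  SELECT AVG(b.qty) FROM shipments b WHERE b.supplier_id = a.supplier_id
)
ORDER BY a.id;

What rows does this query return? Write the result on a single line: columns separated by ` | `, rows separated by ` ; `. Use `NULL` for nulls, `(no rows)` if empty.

1 | 115 ; 2 | 148 ; 3 | 88 ; 8 | 186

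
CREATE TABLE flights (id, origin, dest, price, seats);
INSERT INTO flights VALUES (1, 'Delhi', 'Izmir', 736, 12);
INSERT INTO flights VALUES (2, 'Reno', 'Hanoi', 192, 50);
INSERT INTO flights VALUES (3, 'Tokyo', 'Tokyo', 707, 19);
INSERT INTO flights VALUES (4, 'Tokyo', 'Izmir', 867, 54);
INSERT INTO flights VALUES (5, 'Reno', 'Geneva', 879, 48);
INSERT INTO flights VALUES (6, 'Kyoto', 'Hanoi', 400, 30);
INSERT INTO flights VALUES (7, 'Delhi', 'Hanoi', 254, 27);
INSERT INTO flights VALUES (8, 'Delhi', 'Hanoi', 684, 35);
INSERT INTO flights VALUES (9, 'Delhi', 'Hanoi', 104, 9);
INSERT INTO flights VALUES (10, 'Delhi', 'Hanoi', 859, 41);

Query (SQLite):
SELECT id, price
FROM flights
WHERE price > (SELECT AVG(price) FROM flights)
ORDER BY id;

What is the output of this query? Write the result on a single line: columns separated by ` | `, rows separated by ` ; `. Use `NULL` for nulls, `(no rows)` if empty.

Scalar subquery: AVG(price) over all flights rows = 568.2.
Keep rows where price > that value.

1 | 736 ; 3 | 707 ; 4 | 867 ; 5 | 879 ; 8 | 684 ; 10 | 859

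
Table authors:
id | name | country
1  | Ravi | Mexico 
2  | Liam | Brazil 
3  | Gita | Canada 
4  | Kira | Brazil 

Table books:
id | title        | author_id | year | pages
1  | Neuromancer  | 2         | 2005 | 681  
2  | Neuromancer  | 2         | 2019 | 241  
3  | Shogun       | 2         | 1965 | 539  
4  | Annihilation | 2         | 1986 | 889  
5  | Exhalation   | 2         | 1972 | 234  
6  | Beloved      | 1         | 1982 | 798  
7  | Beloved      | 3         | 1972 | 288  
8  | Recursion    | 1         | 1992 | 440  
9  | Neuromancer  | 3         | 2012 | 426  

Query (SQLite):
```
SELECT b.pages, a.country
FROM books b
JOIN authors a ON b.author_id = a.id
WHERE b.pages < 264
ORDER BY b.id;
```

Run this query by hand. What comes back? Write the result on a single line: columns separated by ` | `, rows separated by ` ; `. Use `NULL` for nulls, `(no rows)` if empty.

241 | Brazil ; 234 | Brazil

Each books row matches the authors row where author_id = authors.id.
Then keep rows with b.pages < 264.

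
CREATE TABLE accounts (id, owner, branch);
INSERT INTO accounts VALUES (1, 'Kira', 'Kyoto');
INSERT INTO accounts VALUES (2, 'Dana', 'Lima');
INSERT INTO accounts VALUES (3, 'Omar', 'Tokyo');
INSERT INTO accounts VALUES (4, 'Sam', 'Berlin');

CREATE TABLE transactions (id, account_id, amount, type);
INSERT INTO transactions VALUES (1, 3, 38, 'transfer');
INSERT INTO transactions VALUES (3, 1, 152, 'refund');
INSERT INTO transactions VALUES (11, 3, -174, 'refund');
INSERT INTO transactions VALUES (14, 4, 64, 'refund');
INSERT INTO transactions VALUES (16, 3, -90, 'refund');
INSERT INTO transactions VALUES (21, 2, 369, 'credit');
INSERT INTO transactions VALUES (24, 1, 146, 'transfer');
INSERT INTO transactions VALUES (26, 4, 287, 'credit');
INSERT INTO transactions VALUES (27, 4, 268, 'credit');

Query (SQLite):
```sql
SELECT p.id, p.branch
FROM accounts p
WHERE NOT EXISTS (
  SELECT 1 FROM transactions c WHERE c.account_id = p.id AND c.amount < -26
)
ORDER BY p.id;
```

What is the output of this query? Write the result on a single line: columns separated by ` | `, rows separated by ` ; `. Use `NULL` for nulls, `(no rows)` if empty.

1 | Kyoto ; 2 | Lima ; 4 | Berlin

For each accounts row, check whether any transactions with matching account_id has amount < -26.
Keep rows where that is false.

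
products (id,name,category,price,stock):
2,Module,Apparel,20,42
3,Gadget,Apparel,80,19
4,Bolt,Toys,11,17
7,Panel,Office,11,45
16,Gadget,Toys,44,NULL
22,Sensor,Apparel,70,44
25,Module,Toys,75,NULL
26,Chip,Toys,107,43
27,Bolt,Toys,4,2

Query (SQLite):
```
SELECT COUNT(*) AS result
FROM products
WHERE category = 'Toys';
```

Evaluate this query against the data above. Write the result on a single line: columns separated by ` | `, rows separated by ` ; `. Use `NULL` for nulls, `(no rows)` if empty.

Rows where category='Toys' → stock values: [17, NULL, NULL, 43, 2].
COUNT(*) counts rows → 5.

5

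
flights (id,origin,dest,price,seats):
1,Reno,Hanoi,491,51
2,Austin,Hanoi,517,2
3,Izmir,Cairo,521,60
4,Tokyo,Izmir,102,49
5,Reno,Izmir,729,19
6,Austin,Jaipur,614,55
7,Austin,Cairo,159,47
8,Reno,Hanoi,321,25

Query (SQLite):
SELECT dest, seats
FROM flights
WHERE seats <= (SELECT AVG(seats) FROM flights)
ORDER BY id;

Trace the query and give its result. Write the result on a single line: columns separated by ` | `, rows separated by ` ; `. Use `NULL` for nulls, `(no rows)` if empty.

Hanoi | 2 ; Izmir | 19 ; Hanoi | 25

Scalar subquery: AVG(seats) over all flights rows = 38.5.
Keep rows where seats <= that value.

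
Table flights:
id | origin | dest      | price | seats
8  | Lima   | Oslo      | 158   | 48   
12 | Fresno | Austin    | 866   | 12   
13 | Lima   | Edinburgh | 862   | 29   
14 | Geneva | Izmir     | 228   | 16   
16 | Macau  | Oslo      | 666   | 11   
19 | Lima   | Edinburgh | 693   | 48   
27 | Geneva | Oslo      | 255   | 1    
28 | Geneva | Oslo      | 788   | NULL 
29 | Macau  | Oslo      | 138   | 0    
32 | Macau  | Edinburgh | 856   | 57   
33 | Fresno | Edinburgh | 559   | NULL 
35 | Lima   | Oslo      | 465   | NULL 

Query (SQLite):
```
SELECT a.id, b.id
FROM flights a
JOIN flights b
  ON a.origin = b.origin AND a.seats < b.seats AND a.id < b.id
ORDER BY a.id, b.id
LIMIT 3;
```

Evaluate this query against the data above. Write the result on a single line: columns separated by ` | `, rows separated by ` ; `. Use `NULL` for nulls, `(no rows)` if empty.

13 | 19 ; 16 | 32 ; 29 | 32

Pairs (a,b) with same origin, a.seats < b.seats, a.id < b.id.
origin groups: Fresno:{12,33} Geneva:{14,27,28} Lima:{8,13,19,35} Macau:{16,29,32}
Ordered by (a.id, b.id); first 3.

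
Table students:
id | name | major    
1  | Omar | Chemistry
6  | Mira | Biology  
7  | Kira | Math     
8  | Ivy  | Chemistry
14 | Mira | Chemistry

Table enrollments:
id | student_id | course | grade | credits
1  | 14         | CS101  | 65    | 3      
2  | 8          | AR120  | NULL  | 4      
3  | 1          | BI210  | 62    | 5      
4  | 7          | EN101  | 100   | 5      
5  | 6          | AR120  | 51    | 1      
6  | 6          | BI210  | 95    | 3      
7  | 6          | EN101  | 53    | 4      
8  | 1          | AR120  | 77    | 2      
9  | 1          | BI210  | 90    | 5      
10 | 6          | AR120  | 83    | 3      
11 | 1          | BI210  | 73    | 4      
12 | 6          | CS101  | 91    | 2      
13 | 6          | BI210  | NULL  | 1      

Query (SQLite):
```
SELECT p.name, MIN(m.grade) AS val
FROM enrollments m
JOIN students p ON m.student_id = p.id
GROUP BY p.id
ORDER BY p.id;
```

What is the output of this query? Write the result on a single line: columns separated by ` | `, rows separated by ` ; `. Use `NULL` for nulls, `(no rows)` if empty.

Omar | 62 ; Mira | 51 ; Kira | 100 ; Ivy | NULL ; Mira | 65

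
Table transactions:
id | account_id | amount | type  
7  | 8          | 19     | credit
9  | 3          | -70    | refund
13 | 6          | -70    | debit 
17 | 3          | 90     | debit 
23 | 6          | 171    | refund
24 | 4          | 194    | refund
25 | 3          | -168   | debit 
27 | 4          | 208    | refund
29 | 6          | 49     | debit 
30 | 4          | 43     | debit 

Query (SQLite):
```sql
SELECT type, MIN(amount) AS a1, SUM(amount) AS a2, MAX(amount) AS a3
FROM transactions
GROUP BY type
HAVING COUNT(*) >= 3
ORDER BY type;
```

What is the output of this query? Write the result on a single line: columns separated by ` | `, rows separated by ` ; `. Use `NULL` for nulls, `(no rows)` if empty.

Group transactions by type.
Per group compute: MIN(amount), SUM(amount), MAX(amount).
HAVING: drop groups with fewer than 3 rows.
  credit: ids {7} → MIN(amount)=19, SUM(amount)=19, MAX(amount)=19
  debit: ids {13, 17, 25, 29, 30} → MIN(amount)=-168, SUM(amount)=-56, MAX(amount)=90
  refund: ids {9, 23, 24, 27} → MIN(amount)=-70, SUM(amount)=503, MAX(amount)=208

debit | -168 | -56 | 90 ; refund | -70 | 503 | 208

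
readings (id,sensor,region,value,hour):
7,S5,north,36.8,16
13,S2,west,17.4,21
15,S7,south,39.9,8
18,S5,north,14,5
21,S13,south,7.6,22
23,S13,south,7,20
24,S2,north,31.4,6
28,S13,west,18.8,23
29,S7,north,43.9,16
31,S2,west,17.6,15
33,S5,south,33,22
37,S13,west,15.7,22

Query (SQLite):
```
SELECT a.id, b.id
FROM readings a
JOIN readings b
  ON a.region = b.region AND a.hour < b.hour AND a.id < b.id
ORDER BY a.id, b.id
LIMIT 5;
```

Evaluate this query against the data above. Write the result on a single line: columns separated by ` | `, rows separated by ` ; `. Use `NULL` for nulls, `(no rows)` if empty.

Pairs (a,b) with same region, a.hour < b.hour, a.id < b.id.
region groups: north:{7,18,24,29} south:{15,21,23,33} west:{13,28,31,37}
Ordered by (a.id, b.id); first 5.

13 | 28 ; 13 | 37 ; 15 | 21 ; 15 | 23 ; 15 | 33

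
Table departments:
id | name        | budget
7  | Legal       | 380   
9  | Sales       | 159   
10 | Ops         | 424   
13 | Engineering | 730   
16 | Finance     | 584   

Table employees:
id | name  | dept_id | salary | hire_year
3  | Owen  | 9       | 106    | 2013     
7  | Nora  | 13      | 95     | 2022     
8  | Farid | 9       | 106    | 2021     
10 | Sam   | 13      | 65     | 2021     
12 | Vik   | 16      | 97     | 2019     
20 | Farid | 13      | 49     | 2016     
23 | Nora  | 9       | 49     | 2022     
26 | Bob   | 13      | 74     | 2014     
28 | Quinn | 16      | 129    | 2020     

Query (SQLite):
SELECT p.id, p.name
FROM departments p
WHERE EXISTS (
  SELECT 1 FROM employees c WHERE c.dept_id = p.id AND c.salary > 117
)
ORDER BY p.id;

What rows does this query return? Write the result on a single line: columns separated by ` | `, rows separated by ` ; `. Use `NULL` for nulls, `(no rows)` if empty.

For each departments row, check whether any employees with matching dept_id has salary > 117.
Keep rows where that is true.

16 | Finance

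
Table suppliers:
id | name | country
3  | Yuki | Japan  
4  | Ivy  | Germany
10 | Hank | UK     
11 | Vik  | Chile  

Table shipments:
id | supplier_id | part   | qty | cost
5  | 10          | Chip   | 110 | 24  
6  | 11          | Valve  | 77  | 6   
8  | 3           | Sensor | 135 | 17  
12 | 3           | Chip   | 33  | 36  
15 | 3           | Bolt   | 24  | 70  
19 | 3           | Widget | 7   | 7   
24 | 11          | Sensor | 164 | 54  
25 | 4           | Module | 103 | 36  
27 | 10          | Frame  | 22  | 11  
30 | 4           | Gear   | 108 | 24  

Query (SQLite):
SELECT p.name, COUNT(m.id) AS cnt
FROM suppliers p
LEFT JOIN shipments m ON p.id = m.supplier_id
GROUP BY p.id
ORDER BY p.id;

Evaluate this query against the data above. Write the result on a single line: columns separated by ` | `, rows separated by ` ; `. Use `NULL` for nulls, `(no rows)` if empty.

Yuki | 4 ; Ivy | 2 ; Hank | 2 ; Vik | 2

LEFT JOIN keeps every suppliers row; unmatched ones get NULL for shipments columns.
Group by suppliers.id and compute COUNT(m.id). COUNT(col) of an all-NULL group is 0.
  3: ids {8, 12, 15, 19} → COUNT(m.id)=4
  4: ids {25, 30} → COUNT(m.id)=2
  10: ids {5, 27} → COUNT(m.id)=2
  11: ids {6, 24} → COUNT(m.id)=2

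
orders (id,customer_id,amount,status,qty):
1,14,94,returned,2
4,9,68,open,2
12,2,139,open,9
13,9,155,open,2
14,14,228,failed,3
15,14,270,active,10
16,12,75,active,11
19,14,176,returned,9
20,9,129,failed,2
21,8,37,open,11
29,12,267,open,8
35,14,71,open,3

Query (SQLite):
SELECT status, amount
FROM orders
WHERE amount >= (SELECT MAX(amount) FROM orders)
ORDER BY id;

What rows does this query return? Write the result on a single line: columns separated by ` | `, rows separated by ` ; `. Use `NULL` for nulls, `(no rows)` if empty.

Scalar subquery: MAX(amount) over all orders rows = 270.
Keep rows where amount >= that value.

active | 270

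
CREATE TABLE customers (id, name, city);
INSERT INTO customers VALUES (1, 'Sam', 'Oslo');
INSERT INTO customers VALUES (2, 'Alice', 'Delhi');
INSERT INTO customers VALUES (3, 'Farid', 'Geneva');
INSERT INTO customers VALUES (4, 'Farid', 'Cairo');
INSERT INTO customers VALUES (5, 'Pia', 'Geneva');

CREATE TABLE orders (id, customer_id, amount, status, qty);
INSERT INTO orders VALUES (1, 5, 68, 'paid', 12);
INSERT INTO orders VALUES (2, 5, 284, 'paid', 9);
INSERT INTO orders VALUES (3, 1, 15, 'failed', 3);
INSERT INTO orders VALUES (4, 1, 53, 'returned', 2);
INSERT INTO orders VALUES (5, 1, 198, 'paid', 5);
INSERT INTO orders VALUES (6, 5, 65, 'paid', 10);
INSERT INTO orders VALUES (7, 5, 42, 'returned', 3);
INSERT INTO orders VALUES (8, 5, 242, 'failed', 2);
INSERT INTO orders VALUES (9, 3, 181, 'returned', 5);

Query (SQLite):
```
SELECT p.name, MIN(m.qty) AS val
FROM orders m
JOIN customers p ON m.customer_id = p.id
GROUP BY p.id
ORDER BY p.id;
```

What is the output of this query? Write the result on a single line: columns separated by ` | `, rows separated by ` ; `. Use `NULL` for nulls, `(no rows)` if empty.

Sam | 2 ; Farid | 5 ; Pia | 2

Join each orders row to its customers via customer_id.
Group joined rows by customers.id; compute MIN(m.qty) per group.
  1: ids {3, 4, 5} → MIN(m.qty)=2
  3: ids {9} → MIN(m.qty)=5
  5: ids {1, 2, 6, 7, 8} → MIN(m.qty)=2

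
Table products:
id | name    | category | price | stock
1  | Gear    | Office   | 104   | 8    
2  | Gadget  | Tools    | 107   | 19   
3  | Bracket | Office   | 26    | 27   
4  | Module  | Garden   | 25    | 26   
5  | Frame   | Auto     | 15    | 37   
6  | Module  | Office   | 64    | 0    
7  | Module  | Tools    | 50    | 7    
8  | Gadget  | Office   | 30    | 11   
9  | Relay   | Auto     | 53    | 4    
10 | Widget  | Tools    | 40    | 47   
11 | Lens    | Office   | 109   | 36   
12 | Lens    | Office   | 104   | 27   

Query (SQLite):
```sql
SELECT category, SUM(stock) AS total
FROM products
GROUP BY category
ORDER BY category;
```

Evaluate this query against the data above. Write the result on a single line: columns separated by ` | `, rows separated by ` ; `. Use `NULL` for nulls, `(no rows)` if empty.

Partition products by category; compute SUM(stock) within each group.
  Auto: ids {5, 9} → SUM(stock)=41
  Garden: ids {4} → SUM(stock)=26
  Office: ids {1, 3, 6, 8, 11, 12} → SUM(stock)=109
  Tools: ids {2, 7, 10} → SUM(stock)=73

Auto | 41 ; Garden | 26 ; Office | 109 ; Tools | 73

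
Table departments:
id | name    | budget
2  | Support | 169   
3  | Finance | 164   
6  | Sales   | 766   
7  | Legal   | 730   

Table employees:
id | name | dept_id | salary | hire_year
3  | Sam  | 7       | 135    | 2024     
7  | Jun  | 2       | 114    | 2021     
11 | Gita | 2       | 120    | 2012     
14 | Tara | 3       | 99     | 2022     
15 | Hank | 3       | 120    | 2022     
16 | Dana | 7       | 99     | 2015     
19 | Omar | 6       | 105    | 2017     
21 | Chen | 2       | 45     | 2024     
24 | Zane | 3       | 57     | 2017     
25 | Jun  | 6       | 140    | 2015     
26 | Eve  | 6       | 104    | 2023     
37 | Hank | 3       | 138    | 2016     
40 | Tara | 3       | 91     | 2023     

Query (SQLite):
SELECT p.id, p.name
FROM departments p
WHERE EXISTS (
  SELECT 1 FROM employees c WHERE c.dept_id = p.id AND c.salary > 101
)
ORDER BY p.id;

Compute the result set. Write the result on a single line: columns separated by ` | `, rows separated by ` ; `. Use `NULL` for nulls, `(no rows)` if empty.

2 | Support ; 3 | Finance ; 6 | Sales ; 7 | Legal

For each departments row, check whether any employees with matching dept_id has salary > 101.
Keep rows where that is true.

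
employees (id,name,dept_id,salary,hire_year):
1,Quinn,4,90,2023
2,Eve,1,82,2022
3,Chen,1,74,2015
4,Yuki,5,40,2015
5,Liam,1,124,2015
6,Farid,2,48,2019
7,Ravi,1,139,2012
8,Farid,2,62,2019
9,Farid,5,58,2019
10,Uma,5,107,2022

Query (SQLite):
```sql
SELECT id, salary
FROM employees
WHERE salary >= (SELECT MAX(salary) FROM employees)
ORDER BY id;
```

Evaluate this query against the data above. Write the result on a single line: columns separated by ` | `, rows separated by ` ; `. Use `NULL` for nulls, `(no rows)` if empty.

7 | 139

Scalar subquery: MAX(salary) over all employees rows = 139.
Keep rows where salary >= that value.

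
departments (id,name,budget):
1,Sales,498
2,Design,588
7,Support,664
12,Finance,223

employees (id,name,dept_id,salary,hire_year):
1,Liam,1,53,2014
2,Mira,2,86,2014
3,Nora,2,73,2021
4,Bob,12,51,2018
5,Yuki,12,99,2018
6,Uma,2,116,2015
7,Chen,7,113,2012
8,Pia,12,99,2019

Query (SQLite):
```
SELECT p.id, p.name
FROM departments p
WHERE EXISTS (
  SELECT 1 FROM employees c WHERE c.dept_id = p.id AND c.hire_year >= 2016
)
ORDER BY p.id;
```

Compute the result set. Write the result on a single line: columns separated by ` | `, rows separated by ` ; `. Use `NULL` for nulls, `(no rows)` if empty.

2 | Design ; 12 | Finance

For each departments row, check whether any employees with matching dept_id has hire_year >= 2016.
Keep rows where that is true.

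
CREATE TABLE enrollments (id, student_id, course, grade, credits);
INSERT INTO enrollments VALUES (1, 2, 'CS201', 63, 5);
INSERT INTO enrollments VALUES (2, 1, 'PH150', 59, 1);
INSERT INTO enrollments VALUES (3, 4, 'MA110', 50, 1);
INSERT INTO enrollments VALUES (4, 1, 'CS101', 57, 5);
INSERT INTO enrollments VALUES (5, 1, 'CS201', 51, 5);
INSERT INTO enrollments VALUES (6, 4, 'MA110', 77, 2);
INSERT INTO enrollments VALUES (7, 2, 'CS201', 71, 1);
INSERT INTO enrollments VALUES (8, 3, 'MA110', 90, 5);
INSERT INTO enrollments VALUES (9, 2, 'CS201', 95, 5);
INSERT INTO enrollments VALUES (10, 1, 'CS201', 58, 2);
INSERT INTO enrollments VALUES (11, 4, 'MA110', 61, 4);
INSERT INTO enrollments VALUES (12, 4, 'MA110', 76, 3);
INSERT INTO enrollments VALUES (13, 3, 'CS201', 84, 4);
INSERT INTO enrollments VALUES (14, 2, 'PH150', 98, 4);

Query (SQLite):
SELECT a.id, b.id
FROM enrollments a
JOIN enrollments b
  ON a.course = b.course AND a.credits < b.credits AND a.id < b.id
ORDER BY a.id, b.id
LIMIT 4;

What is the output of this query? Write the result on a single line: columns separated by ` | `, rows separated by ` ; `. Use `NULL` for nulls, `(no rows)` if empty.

Pairs (a,b) with same course, a.credits < b.credits, a.id < b.id.
course groups: CS101:{4} CS201:{1,5,7,9,10,13} MA110:{3,6,8,11,12} PH150:{2,14}
Ordered by (a.id, b.id); first 4.

2 | 14 ; 3 | 6 ; 3 | 8 ; 3 | 11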